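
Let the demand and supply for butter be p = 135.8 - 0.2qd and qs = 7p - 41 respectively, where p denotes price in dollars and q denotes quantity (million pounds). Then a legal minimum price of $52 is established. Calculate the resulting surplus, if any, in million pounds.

Rearranging demand gives qd = 679 - 5p. In a free market, 679 - 5p = 7p - 41 gives the equilibrium p* = 60, q* = 379.
The floor of 52 is below the equilibrium price 60, so it is not binding; the market clears at p* = 60, q* = 379.
Since the control does not bind, there is no surplus.

0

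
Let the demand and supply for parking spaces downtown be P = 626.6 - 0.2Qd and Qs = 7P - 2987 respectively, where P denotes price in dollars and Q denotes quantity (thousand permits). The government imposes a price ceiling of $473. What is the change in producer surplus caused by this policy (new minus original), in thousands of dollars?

Rearranging demand gives Qd = 3133 - 5P. Without the control the market clears where 3133 - 5P = 7P - 2987, i.e. P* = 510 and Q* = 583.
The ceiling of 473 is below the equilibrium price 510, so it binds.
At P = 473: Qd = 3133 - 5·473 = 768 and Qs = 7·473 - 2987 = 324.
Producer surplus without the control is ½ · (510 - 2987/7) · 583 = 339889/14.
With the ceiling, producers sell 324 units at 473, so PS = ½ · (473 - 2987/7) · 324 = 52488/7.
Change in producer surplus = 52488/7 - 339889/14 = -16779.5.

-16779.5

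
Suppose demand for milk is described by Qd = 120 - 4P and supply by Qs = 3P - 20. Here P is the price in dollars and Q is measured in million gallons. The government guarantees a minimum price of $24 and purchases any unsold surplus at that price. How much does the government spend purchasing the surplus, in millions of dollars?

Setting quantity demanded equal to quantity supplied, 120 - 4P = 3P - 20, gives P* = 20 and Q* = 40.
Because the floor (24) lies above the market-clearing price, it is binding.
At P = 24: Qd = 120 - 4·24 = 24 and Qs = 3·24 - 20 = 52.
Surplus = Qs - Qd = 28.
Government expenditure = surplus × support price = 28 × 24 = 672.

672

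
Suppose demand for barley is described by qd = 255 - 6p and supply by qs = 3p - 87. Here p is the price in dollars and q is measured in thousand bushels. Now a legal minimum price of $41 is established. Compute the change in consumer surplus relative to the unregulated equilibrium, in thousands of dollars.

-54

Equilibrium: 255 - 6p = 3p - 87, so 342 = 9p and p* = 38, q* = 27.
Since 41 > 38, the floor is binding.
At p = 41: qd = 255 - 6·41 = 9 and qs = 3·41 - 87 = 36.
Consumer surplus without the control is ½ · (42.5 - 38) · 27 = 60.75.
With the floor, consumers buy 9 units at 41, so CS = ½ · (42.5 - 41) · 9 = 6.75.
Change in consumer surplus = 6.75 - 60.75 = -54.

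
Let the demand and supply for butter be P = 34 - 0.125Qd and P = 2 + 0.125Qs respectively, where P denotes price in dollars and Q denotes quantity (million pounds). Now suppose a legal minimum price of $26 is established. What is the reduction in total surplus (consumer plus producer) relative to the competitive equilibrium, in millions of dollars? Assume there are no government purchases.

512

Rearranging demand gives Qd = 272 - 8P; rearranging supply gives Qs = 8P - 16. In a free market, 272 - 8P = 8P - 16 gives the equilibrium P* = 18, Q* = 128.
The floor of 26 is above the equilibrium price 18, so it binds.
At P = 26: Qd = 272 - 8·26 = 64 and Qs = 8·26 - 16 = 192.
Quantity traded falls to 64. At Q = 64 the demand price is (272 - 64)/8 = 26 and the supply price is (16 + 64)/8 = 10.
Deadweight loss = ½ · (26 - 10) · (128 - 64) = ½ · 16 · 64 = 512.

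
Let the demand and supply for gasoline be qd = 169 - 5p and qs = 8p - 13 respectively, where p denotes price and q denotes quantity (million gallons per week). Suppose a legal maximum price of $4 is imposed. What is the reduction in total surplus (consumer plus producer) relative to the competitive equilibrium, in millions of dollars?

1040

Setting quantity demanded equal to quantity supplied, 169 - 5p = 8p - 13, gives p* = 14 and q* = 99.
Since 4 < 14, the ceiling is binding.
At p = 4: qd = 169 - 5·4 = 149 and qs = 8·4 - 13 = 19.
Quantity traded falls to 19. At q = 19 the demand price is (169 - 19)/5 = 30 and the supply price is (13 + 19)/8 = 4.
Deadweight loss = ½ · (30 - 4) · (99 - 19) = ½ · 26 · 80 = 1040.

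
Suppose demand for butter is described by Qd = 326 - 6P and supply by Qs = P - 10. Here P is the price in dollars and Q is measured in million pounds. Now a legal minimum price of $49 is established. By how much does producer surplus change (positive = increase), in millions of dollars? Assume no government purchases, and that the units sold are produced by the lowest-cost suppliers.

Without the control the market clears where 326 - 6P = P - 10, i.e. P* = 48 and Q* = 38.
Because the floor (49) lies above the market-clearing price, it is binding.
At P = 49: Qd = 326 - 6·49 = 32 and Qs = 49 - 10 = 39.
Producer surplus without the control is ½ · (48 - 10) · 38 = 722.
With the floor, 32 units are sold at 49. The supply price at Q = 32 is 42, so PS = ½ · [(49 - 10) + (49 - 42)] · 32 = 736.
Change in producer surplus = 736 - 722 = 14.

14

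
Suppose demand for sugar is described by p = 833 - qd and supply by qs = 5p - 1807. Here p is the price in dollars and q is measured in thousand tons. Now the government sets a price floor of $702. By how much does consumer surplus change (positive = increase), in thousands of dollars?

Rearranging demand gives qd = 833 - p. Without the control the market clears where 833 - p = 5p - 1807, i.e. p* = 440 and q* = 393.
Because the floor (702) lies above the market-clearing price, it is binding.
At p = 702: qd = 833 - 702 = 131 and qs = 5·702 - 1807 = 1703.
Consumer surplus without the control is ½ · (833 - 440) · 393 = 77224.5.
With the floor, consumers buy 131 units at 702, so CS = ½ · (833 - 702) · 131 = 8580.5.
Change in consumer surplus = 8580.5 - 77224.5 = -68644.

-68644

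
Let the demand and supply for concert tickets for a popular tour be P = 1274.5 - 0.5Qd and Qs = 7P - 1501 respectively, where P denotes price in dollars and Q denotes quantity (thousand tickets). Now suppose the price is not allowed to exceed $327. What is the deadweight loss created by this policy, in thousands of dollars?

238281.75

Rearranging demand gives Qd = 2549 - 2P. In a free market, 2549 - 2P = 7P - 1501 gives the equilibrium P* = 450, Q* = 1649.
Since 327 < 450, the ceiling is binding.
At P = 327: Qd = 2549 - 2·327 = 1895 and Qs = 7·327 - 1501 = 788.
Quantity traded falls to 788. At Q = 788 the demand price is (2549 - 788)/2 = 880.5 and the supply price is (1501 + 788)/7 = 327.
Deadweight loss = ½ · (880.5 - 327) · (1649 - 788) = ½ · 553.5 · 861 = 238281.75.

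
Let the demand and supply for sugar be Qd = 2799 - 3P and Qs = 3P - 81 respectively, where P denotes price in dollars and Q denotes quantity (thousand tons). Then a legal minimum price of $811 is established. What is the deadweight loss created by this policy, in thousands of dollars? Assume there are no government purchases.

328683

Setting quantity demanded equal to quantity supplied, 2799 - 3P = 3P - 81, gives P* = 480 and Q* = 1359.
Because the floor (811) lies above the market-clearing price, it is binding.
At P = 811: Qd = 2799 - 3·811 = 366 and Qs = 3·811 - 81 = 2352.
Quantity traded falls to 366. At Q = 366 the demand price is (2799 - 366)/3 = 811 and the supply price is (81 + 366)/3 = 149.
Deadweight loss = ½ · (811 - 149) · (1359 - 366) = ½ · 662 · 993 = 328683.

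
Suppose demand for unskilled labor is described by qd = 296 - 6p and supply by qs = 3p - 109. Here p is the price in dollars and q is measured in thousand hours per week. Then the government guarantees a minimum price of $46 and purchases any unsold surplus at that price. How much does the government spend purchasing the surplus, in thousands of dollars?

414

Equilibrium: 296 - 6p = 3p - 109, so 405 = 9p and p* = 45, q* = 26.
Because the floor (46) lies above the market-clearing price, it is binding.
At p = 46: qd = 296 - 6·46 = 20 and qs = 3·46 - 109 = 29.
Surplus = qs - qd = 9.
Government expenditure = surplus × support price = 9 × 46 = 414.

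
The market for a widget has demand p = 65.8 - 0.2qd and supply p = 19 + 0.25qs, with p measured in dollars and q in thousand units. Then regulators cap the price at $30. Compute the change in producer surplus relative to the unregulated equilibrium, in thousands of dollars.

-1110

Rearranging demand gives qd = 329 - 5p; rearranging supply gives qs = 4p - 76. Equilibrium: 329 - 5p = 4p - 76, so 405 = 9p and p* = 45, q* = 104.
Since 30 < 45, the ceiling is binding.
At p = 30: qd = 329 - 5·30 = 179 and qs = 4·30 - 76 = 44.
Producer surplus without the control is ½ · (45 - 19) · 104 = 1352.
With the ceiling, producers sell 44 units at 30, so PS = ½ · (30 - 19) · 44 = 242.
Change in producer surplus = 242 - 1352 = -1110.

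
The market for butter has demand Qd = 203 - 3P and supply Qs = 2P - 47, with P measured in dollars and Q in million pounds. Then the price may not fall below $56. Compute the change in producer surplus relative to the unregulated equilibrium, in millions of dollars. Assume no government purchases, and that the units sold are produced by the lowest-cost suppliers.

Equilibrium: 203 - 3P = 2P - 47, so 250 = 5P and P* = 50, Q* = 53.
The floor of 56 is above the equilibrium price 50, so it binds.
At P = 56: Qd = 203 - 3·56 = 35 and Qs = 2·56 - 47 = 65.
Producer surplus without the control is ½ · (50 - 23.5) · 53 = 702.25.
With the floor, 35 units are sold at 56. The supply price at Q = 35 is 41, so PS = ½ · [(56 - 23.5) + (56 - 41)] · 35 = 831.25.
Change in producer surplus = 831.25 - 702.25 = 129.

129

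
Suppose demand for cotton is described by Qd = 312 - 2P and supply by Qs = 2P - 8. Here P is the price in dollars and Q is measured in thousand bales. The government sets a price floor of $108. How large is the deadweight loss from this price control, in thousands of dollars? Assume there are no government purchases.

1568

Without the control the market clears where 312 - 2P = 2P - 8, i.e. P* = 80 and Q* = 152.
The floor of 108 is above the equilibrium price 80, so it binds.
At P = 108: Qd = 312 - 2·108 = 96 and Qs = 2·108 - 8 = 208.
Quantity traded falls to 96. At Q = 96 the demand price is (312 - 96)/2 = 108 and the supply price is (8 + 96)/2 = 52.
Deadweight loss = ½ · (108 - 52) · (152 - 96) = ½ · 56 · 56 = 1568.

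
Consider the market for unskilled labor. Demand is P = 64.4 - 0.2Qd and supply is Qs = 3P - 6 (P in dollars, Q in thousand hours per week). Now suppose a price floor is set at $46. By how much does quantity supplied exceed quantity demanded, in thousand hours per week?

Rearranging demand gives Qd = 322 - 5P. Without the control the market clears where 322 - 5P = 3P - 6, i.e. P* = 41 and Q* = 117.
Since 46 > 41, the floor is binding.
At P = 46: Qd = 322 - 5·46 = 92 and Qs = 3·46 - 6 = 132.
Surplus = Qs - Qd = 132 - 92 = 40.

40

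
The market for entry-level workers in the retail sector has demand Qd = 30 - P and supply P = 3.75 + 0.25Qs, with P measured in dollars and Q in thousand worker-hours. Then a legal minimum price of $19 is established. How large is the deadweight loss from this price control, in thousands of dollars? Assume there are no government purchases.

62.5

Rearranging supply gives Qs = 4P - 15. In a free market, 30 - P = 4P - 15 gives the equilibrium P* = 9, Q* = 21.
Since 19 > 9, the floor is binding.
At P = 19: Qd = 30 - 19 = 11 and Qs = 4·19 - 15 = 61.
Quantity traded falls to 11. At Q = 11 the demand price is 30 - 11 = 19 and the supply price is (15 + 11)/4 = 6.5.
Deadweight loss = ½ · (19 - 6.5) · (21 - 11) = ½ · 12.5 · 10 = 62.5.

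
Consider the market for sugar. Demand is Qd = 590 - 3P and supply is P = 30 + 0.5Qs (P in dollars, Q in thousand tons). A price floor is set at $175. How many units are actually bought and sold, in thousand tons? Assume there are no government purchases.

Rearranging supply gives Qs = 2P - 60. Equilibrium: 590 - 3P = 2P - 60, so 650 = 5P and P* = 130, Q* = 200.
The floor of 175 is above the equilibrium price 130, so it binds.
At P = 175: Qd = 590 - 3·175 = 65 and Qs = 2·175 - 60 = 290.
The quantity actually transacted is the short side, demand: 65.

65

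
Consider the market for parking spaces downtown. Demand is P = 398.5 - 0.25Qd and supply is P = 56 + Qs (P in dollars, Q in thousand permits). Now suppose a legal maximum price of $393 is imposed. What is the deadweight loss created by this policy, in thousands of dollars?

0

Rearranging demand gives Qd = 1594 - 4P; rearranging supply gives Qs = P - 56. Without the control the market clears where 1594 - 4P = P - 56, i.e. P* = 330 and Q* = 274.
The ceiling of 393 is above the equilibrium price 330, so it is not binding; the market clears at P* = 330, Q* = 274.
Since the control does not bind, no trades are prevented and deadweight loss is zero.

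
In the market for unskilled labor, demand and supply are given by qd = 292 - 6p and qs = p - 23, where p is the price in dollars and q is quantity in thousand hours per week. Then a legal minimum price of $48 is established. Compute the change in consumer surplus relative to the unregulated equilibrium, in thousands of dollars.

Setting quantity demanded equal to quantity supplied, 292 - 6p = p - 23, gives p* = 45 and q* = 22.
The floor of 48 is above the equilibrium price 45, so it binds.
At p = 48: qd = 292 - 6·48 = 4 and qs = 48 - 23 = 25.
Consumer surplus without the control is ½ · (146/3 - 45) · 22 = 121/3.
With the floor, consumers buy 4 units at 48, so CS = ½ · (146/3 - 48) · 4 = 4/3.
Change in consumer surplus = 4/3 - 121/3 = -39.

-39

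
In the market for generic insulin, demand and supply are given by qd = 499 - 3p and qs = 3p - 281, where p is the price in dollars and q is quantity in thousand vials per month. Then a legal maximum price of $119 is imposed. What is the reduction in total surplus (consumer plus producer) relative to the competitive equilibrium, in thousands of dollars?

363

Equilibrium: 499 - 3p = 3p - 281, so 780 = 6p and p* = 130, q* = 109.
Because the ceiling (119) lies below the market-clearing price, it is binding.
At p = 119: qd = 499 - 3·119 = 142 and qs = 3·119 - 281 = 76.
Quantity traded falls to 76. At q = 76 the demand price is (499 - 76)/3 = 141 and the supply price is (281 + 76)/3 = 119.
Deadweight loss = ½ · (141 - 119) · (109 - 76) = ½ · 22 · 33 = 363.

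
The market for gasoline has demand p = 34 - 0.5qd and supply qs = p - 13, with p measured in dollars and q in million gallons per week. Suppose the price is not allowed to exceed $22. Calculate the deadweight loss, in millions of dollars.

Rearranging demand gives qd = 68 - 2p. Equilibrium: 68 - 2p = p - 13, so 81 = 3p and p* = 27, q* = 14.
Since 22 < 27, the ceiling is binding.
At p = 22: qd = 68 - 2·22 = 24 and qs = 22 - 13 = 9.
Quantity traded falls to 9. At q = 9 the demand price is (68 - 9)/2 = 29.5 and the supply price is 13 + 9 = 22.
Deadweight loss = ½ · (29.5 - 22) · (14 - 9) = ½ · 7.5 · 5 = 18.75.

18.75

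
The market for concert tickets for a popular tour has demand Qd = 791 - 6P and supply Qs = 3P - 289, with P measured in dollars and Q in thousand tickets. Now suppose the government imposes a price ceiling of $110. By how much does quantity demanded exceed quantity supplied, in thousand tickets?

In a free market, 791 - 6P = 3P - 289 gives the equilibrium P* = 120, Q* = 71.
Since 110 < 120, the ceiling is binding.
At P = 110: Qd = 791 - 6·110 = 131 and Qs = 3·110 - 289 = 41.
Shortage = Qd - Qs = 131 - 41 = 90.

90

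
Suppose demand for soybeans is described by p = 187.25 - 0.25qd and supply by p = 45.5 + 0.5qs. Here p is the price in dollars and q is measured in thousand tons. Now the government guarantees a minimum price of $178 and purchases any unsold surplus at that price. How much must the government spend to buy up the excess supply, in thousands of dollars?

Rearranging demand gives qd = 749 - 4p; rearranging supply gives qs = 2p - 91. Without the control the market clears where 749 - 4p = 2p - 91, i.e. p* = 140 and q* = 189.
Since 178 > 140, the floor is binding.
At p = 178: qd = 749 - 4·178 = 37 and qs = 2·178 - 91 = 265.
Surplus = qs - qd = 228.
Government expenditure = surplus × support price = 228 × 178 = 40584.

40584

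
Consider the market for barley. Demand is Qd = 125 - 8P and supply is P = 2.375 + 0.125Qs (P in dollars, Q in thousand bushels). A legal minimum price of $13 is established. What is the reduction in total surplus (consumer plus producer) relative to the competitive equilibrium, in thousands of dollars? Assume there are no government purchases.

Rearranging supply gives Qs = 8P - 19. Setting quantity demanded equal to quantity supplied, 125 - 8P = 8P - 19, gives P* = 9 and Q* = 53.
Since 13 > 9, the floor is binding.
At P = 13: Qd = 125 - 8·13 = 21 and Qs = 8·13 - 19 = 85.
Quantity traded falls to 21. At Q = 21 the demand price is (125 - 21)/8 = 13 and the supply price is (19 + 21)/8 = 5.
Deadweight loss = ½ · (13 - 5) · (53 - 21) = ½ · 8 · 32 = 128.

128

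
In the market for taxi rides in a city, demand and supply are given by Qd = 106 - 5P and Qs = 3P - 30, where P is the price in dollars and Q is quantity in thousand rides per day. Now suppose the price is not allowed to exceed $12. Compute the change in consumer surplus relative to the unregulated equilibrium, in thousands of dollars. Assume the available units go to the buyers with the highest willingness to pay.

7.5

Without the control the market clears where 106 - 5P = 3P - 30, i.e. P* = 17 and Q* = 21.
Since 12 < 17, the ceiling is binding.
At P = 12: Qd = 106 - 5·12 = 46 and Qs = 3·12 - 30 = 6.
Consumer surplus without the control is ½ · (21.2 - 17) · 21 = 44.1.
With the ceiling, 6 units are sold at 12 (assume they go to the highest-value buyers). The demand price at Q = 6 is 20, so CS = ½ · [(21.2 - 12) + (20 - 12)] · 6 = 51.6.
Change in consumer surplus = 51.6 - 44.1 = 7.5.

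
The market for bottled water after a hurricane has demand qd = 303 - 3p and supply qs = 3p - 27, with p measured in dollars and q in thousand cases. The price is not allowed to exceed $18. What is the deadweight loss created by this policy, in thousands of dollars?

4107

Setting quantity demanded equal to quantity supplied, 303 - 3p = 3p - 27, gives p* = 55 and q* = 138.
Because the ceiling (18) lies below the market-clearing price, it is binding.
At p = 18: qd = 303 - 3·18 = 249 and qs = 3·18 - 27 = 27.
Quantity traded falls to 27. At q = 27 the demand price is (303 - 27)/3 = 92 and the supply price is (27 + 27)/3 = 18.
Deadweight loss = ½ · (92 - 18) · (138 - 27) = ½ · 74 · 111 = 4107.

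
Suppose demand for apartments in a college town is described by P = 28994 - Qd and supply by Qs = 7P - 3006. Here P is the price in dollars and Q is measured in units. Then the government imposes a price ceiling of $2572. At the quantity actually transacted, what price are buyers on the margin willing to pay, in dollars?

Rearranging demand gives Qd = 28994 - P. Without the control the market clears where 28994 - P = 7P - 3006, i.e. P* = 4000 and Q* = 24994.
The ceiling of 2572 is below the equilibrium price 4000, so it binds.
At P = 2572: Qd = 28994 - 2572 = 26422 and Qs = 7·2572 - 3006 = 14998.
Only 14998 units reach the market. On the demand curve, the marginal buyer's willingness to pay at Q = 14998 is (28994 - 14998) = 13996.

13996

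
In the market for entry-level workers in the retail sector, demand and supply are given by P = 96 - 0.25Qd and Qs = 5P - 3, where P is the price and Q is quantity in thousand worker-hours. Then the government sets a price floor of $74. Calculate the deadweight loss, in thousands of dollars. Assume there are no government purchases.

3459.6

Rearranging demand gives Qd = 384 - 4P. Equilibrium: 384 - 4P = 5P - 3, so 387 = 9P and P* = 43, Q* = 212.
Because the floor (74) lies above the market-clearing price, it is binding.
At P = 74: Qd = 384 - 4·74 = 88 and Qs = 5·74 - 3 = 367.
Quantity traded falls to 88. At Q = 88 the demand price is (384 - 88)/4 = 74 and the supply price is (3 + 88)/5 = 18.2.
Deadweight loss = ½ · (74 - 18.2) · (212 - 88) = ½ · 55.8 · 124 = 3459.6.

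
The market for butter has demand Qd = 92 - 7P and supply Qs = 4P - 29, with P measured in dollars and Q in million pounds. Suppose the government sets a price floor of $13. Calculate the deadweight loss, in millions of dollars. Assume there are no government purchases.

Without the control the market clears where 92 - 7P = 4P - 29, i.e. P* = 11 and Q* = 15.
Since 13 > 11, the floor is binding.
At P = 13: Qd = 92 - 7·13 = 1 and Qs = 4·13 - 29 = 23.
Quantity traded falls to 1. At Q = 1 the demand price is (92 - 1)/7 = 13 and the supply price is (29 + 1)/4 = 7.5.
Deadweight loss = ½ · (13 - 7.5) · (15 - 1) = ½ · 5.5 · 14 = 38.5.

38.5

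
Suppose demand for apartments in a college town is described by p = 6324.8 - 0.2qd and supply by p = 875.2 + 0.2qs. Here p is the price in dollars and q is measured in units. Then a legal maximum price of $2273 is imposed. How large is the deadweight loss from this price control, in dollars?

Rearranging demand gives qd = 31624 - 5p; rearranging supply gives qs = 5p - 4376. Setting quantity demanded equal to quantity supplied, 31624 - 5p = 5p - 4376, gives p* = 3600 and q* = 13624.
Since 2273 < 3600, the ceiling is binding.
At p = 2273: qd = 31624 - 5·2273 = 20259 and qs = 5·2273 - 4376 = 6989.
Quantity traded falls to 6989. At q = 6989 the demand price is (31624 - 6989)/5 = 4927 and the supply price is (4376 + 6989)/5 = 2273.
Deadweight loss = ½ · (4927 - 2273) · (13624 - 6989) = ½ · 2654 · 6635 = 8804645.

8804645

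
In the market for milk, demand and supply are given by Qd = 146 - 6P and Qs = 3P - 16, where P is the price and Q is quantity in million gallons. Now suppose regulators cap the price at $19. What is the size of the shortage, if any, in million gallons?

Equilibrium: 146 - 6P = 3P - 16, so 162 = 9P and P* = 18, Q* = 38.
Since 19 is above P* = 18, the ceiling does not bind and the free-market outcome prevails.
Since the control does not bind, there is no shortage.

0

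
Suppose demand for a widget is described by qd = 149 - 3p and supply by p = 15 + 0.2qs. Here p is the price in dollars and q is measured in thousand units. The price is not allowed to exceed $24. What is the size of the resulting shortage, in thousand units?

32

Rearranging supply gives qs = 5p - 75. Setting quantity demanded equal to quantity supplied, 149 - 3p = 5p - 75, gives p* = 28 and q* = 65.
The ceiling of 24 is below the equilibrium price 28, so it binds.
At p = 24: qd = 149 - 3·24 = 77 and qs = 5·24 - 75 = 45.
Shortage = qd - qs = 77 - 45 = 32.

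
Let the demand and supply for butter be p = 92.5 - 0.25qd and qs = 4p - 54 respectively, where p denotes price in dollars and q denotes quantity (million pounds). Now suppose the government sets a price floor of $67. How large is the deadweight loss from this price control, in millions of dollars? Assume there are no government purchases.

Rearranging demand gives qd = 370 - 4p. In a free market, 370 - 4p = 4p - 54 gives the equilibrium p* = 53, q* = 158.
The floor of 67 is above the equilibrium price 53, so it binds.
At p = 67: qd = 370 - 4·67 = 102 and qs = 4·67 - 54 = 214.
Quantity traded falls to 102. At q = 102 the demand price is (370 - 102)/4 = 67 and the supply price is (54 + 102)/4 = 39.
Deadweight loss = ½ · (67 - 39) · (158 - 102) = ½ · 28 · 56 = 784.

784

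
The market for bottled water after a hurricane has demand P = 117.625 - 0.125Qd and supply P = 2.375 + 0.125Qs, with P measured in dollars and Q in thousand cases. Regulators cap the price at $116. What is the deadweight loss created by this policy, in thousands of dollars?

0

Rearranging demand gives Qd = 941 - 8P; rearranging supply gives Qs = 8P - 19. In a free market, 941 - 8P = 8P - 19 gives the equilibrium P* = 60, Q* = 461.
The ceiling of 116 is above the equilibrium price 60, so it is not binding; the market clears at P* = 60, Q* = 461.
Since the control does not bind, no trades are prevented and deadweight loss is zero.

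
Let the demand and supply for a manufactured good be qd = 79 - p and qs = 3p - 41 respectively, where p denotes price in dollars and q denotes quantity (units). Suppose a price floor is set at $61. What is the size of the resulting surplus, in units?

124

Equilibrium: 79 - p = 3p - 41, so 120 = 4p and p* = 30, q* = 49.
The floor of 61 is above the equilibrium price 30, so it binds.
At p = 61: qd = 79 - 61 = 18 and qs = 3·61 - 41 = 142.
Surplus = qs - qd = 142 - 18 = 124.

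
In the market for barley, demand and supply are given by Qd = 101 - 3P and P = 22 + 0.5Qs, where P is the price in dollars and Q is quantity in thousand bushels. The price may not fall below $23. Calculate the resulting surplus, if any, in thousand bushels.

0

Rearranging supply gives Qs = 2P - 44. Without the control the market clears where 101 - 3P = 2P - 44, i.e. P* = 29 and Q* = 14.
The floor of 23 is below the equilibrium price 29, so it is not binding; the market clears at P* = 29, Q* = 14.
Since the control does not bind, there is no surplus.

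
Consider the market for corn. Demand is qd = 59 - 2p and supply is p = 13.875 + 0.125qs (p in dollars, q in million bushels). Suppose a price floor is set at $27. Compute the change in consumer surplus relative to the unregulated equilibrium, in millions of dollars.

-150

Rearranging supply gives qs = 8p - 111. In a free market, 59 - 2p = 8p - 111 gives the equilibrium p* = 17, q* = 25.
Because the floor (27) lies above the market-clearing price, it is binding.
At p = 27: qd = 59 - 2·27 = 5 and qs = 8·27 - 111 = 105.
Consumer surplus without the control is ½ · (29.5 - 17) · 25 = 156.25.
With the floor, consumers buy 5 units at 27, so CS = ½ · (29.5 - 27) · 5 = 6.25.
Change in consumer surplus = 6.25 - 156.25 = -150.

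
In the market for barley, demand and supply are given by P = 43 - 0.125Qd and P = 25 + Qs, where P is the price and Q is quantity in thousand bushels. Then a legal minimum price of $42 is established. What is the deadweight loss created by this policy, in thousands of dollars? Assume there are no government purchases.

Rearranging demand gives Qd = 344 - 8P; rearranging supply gives Qs = P - 25. Without the control the market clears where 344 - 8P = P - 25, i.e. P* = 41 and Q* = 16.
Since 42 > 41, the floor is binding.
At P = 42: Qd = 344 - 8·42 = 8 and Qs = 42 - 25 = 17.
Quantity traded falls to 8. At Q = 8 the demand price is (344 - 8)/8 = 42 and the supply price is 25 + 8 = 33.
Deadweight loss = ½ · (42 - 33) · (16 - 8) = ½ · 9 · 8 = 36.

36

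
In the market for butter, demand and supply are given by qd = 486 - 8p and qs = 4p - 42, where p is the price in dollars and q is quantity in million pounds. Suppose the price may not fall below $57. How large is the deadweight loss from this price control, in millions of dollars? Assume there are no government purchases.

In a free market, 486 - 8p = 4p - 42 gives the equilibrium p* = 44, q* = 134.
Because the floor (57) lies above the market-clearing price, it is binding.
At p = 57: qd = 486 - 8·57 = 30 and qs = 4·57 - 42 = 186.
Quantity traded falls to 30. At q = 30 the demand price is (486 - 30)/8 = 57 and the supply price is (42 + 30)/4 = 18.
Deadweight loss = ½ · (57 - 18) · (134 - 30) = ½ · 39 · 104 = 2028.

2028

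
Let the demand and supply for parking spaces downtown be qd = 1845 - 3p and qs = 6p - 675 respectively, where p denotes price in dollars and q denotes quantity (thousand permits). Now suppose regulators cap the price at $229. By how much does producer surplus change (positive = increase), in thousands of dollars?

Equilibrium: 1845 - 3p = 6p - 675, so 2520 = 9p and p* = 280, q* = 1005.
The ceiling of 229 is below the equilibrium price 280, so it binds.
At p = 229: qd = 1845 - 3·229 = 1158 and qs = 6·229 - 675 = 699.
Producer surplus without the control is ½ · (280 - 112.5) · 1005 = 84168.75.
With the ceiling, producers sell 699 units at 229, so PS = ½ · (229 - 112.5) · 699 = 40716.75.
Change in producer surplus = 40716.75 - 84168.75 = -43452.

-43452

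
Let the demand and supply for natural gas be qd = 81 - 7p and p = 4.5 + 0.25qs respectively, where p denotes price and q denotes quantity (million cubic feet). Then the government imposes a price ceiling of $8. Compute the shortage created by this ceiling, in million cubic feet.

11

Rearranging supply gives qs = 4p - 18. Without the control the market clears where 81 - 7p = 4p - 18, i.e. p* = 9 and q* = 18.
Since 8 < 9, the ceiling is binding.
At p = 8: qd = 81 - 7·8 = 25 and qs = 4·8 - 18 = 14.
Shortage = qd - qs = 25 - 14 = 11.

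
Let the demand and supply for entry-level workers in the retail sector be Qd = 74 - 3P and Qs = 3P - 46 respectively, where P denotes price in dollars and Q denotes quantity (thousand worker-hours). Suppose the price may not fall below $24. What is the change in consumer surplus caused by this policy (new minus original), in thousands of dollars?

Setting quantity demanded equal to quantity supplied, 74 - 3P = 3P - 46, gives P* = 20 and Q* = 14.
Since 24 > 20, the floor is binding.
At P = 24: Qd = 74 - 3·24 = 2 and Qs = 3·24 - 46 = 26.
Consumer surplus without the control is ½ · (74/3 - 20) · 14 = 98/3.
With the floor, consumers buy 2 units at 24, so CS = ½ · (74/3 - 24) · 2 = 2/3.
Change in consumer surplus = 2/3 - 98/3 = -32.

-32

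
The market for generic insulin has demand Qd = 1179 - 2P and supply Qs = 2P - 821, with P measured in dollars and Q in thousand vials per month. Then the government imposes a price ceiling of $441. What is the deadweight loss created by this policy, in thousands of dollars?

Setting quantity demanded equal to quantity supplied, 1179 - 2P = 2P - 821, gives P* = 500 and Q* = 179.
Because the ceiling (441) lies below the market-clearing price, it is binding.
At P = 441: Qd = 1179 - 2·441 = 297 and Qs = 2·441 - 821 = 61.
Quantity traded falls to 61. At Q = 61 the demand price is (1179 - 61)/2 = 559 and the supply price is (821 + 61)/2 = 441.
Deadweight loss = ½ · (559 - 441) · (179 - 61) = ½ · 118 · 118 = 6962.

6962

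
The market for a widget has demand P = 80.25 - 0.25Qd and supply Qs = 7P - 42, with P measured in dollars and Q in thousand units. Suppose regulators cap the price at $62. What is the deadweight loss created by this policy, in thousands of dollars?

0

Rearranging demand gives Qd = 321 - 4P. Setting quantity demanded equal to quantity supplied, 321 - 4P = 7P - 42, gives P* = 33 and Q* = 189.
The ceiling of 62 is above the equilibrium price 33, so it is not binding; the market clears at P* = 33, Q* = 189.
Since the control does not bind, no trades are prevented and deadweight loss is zero.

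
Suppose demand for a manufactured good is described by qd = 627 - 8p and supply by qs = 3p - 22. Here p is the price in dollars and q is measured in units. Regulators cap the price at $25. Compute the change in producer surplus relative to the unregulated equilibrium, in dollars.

-3536

Without the control the market clears where 627 - 8p = 3p - 22, i.e. p* = 59 and q* = 155.
Since 25 < 59, the ceiling is binding.
At p = 25: qd = 627 - 8·25 = 427 and qs = 3·25 - 22 = 53.
Producer surplus without the control is ½ · (59 - 22/3) · 155 = 24025/6.
With the ceiling, producers sell 53 units at 25, so PS = ½ · (25 - 22/3) · 53 = 2809/6.
Change in producer surplus = 2809/6 - 24025/6 = -3536.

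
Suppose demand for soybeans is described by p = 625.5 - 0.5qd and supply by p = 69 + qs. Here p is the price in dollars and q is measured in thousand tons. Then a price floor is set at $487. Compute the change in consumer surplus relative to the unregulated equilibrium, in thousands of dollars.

-15228

Rearranging demand gives qd = 1251 - 2p; rearranging supply gives qs = p - 69. Setting quantity demanded equal to quantity supplied, 1251 - 2p = p - 69, gives p* = 440 and q* = 371.
Because the floor (487) lies above the market-clearing price, it is binding.
At p = 487: qd = 1251 - 2·487 = 277 and qs = 487 - 69 = 418.
Consumer surplus without the control is ½ · (625.5 - 440) · 371 = 34410.25.
With the floor, consumers buy 277 units at 487, so CS = ½ · (625.5 - 487) · 277 = 19182.25.
Change in consumer surplus = 19182.25 - 34410.25 = -15228.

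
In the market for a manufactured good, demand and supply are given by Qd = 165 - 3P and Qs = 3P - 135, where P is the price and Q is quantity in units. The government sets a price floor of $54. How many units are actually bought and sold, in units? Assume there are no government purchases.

3

Without the control the market clears where 165 - 3P = 3P - 135, i.e. P* = 50 and Q* = 15.
Since 54 > 50, the floor is binding.
At P = 54: Qd = 165 - 3·54 = 3 and Qs = 3·54 - 135 = 27.
The quantity actually transacted is the short side, demand: 3.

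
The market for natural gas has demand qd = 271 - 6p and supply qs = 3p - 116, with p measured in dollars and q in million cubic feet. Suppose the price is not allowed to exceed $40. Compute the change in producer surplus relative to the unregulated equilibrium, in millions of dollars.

-25.5

Without the control the market clears where 271 - 6p = 3p - 116, i.e. p* = 43 and q* = 13.
Since 40 < 43, the ceiling is binding.
At p = 40: qd = 271 - 6·40 = 31 and qs = 3·40 - 116 = 4.
Producer surplus without the control is ½ · (43 - 116/3) · 13 = 169/6.
With the ceiling, producers sell 4 units at 40, so PS = ½ · (40 - 116/3) · 4 = 8/3.
Change in producer surplus = 8/3 - 169/6 = -25.5.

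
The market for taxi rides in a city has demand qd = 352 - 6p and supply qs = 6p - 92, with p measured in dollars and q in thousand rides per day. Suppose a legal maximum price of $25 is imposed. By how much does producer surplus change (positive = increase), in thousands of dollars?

Without the control the market clears where 352 - 6p = 6p - 92, i.e. p* = 37 and q* = 130.
The ceiling of 25 is below the equilibrium price 37, so it binds.
At p = 25: qd = 352 - 6·25 = 202 and qs = 6·25 - 92 = 58.
Producer surplus without the control is ½ · (37 - 46/3) · 130 = 4225/3.
With the ceiling, producers sell 58 units at 25, so PS = ½ · (25 - 46/3) · 58 = 841/3.
Change in producer surplus = 841/3 - 4225/3 = -1128.

-1128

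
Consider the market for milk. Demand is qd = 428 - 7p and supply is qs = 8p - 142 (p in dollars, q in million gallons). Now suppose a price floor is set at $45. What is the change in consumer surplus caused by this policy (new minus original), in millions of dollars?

Setting quantity demanded equal to quantity supplied, 428 - 7p = 8p - 142, gives p* = 38 and q* = 162.
Since 45 > 38, the floor is binding.
At p = 45: qd = 428 - 7·45 = 113 and qs = 8·45 - 142 = 218.
Consumer surplus without the control is ½ · (428/7 - 38) · 162 = 13122/7.
With the floor, consumers buy 113 units at 45, so CS = ½ · (428/7 - 45) · 113 = 12769/14.
Change in consumer surplus = 12769/14 - 13122/7 = -962.5.

-962.5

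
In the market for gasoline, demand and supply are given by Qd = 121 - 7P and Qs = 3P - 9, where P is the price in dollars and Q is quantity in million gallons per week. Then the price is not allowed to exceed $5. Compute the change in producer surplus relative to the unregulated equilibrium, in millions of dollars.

Without the control the market clears where 121 - 7P = 3P - 9, i.e. P* = 13 and Q* = 30.
The ceiling of 5 is below the equilibrium price 13, so it binds.
At P = 5: Qd = 121 - 7·5 = 86 and Qs = 3·5 - 9 = 6.
Producer surplus without the control is ½ · (13 - 3) · 30 = 150.
With the ceiling, producers sell 6 units at 5, so PS = ½ · (5 - 3) · 6 = 6.
Change in producer surplus = 6 - 150 = -144.

-144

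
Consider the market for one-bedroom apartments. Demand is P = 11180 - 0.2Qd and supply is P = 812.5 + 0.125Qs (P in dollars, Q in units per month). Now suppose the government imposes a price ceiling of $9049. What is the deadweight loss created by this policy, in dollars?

Rearranging demand gives Qd = 55900 - 5P; rearranging supply gives Qs = 8P - 6500. In a free market, 55900 - 5P = 8P - 6500 gives the equilibrium P* = 4800, Q* = 31900.
The ceiling of 9049 is above the equilibrium price 4800, so it is not binding; the market clears at P* = 4800, Q* = 31900.
Since the control does not bind, no trades are prevented and deadweight loss is zero.

0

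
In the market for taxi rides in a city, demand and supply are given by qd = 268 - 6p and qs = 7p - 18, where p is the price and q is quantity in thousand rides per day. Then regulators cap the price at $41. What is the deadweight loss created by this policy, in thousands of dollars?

Without the control the market clears where 268 - 6p = 7p - 18, i.e. p* = 22 and q* = 136.
The ceiling of 41 is above the equilibrium price 22, so it is not binding; the market clears at p* = 22, q* = 136.
Since the control does not bind, no trades are prevented and deadweight loss is zero.

0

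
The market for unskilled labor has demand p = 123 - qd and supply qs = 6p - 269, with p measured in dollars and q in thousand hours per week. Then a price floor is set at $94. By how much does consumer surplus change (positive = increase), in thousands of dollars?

Rearranging demand gives qd = 123 - p. Setting quantity demanded equal to quantity supplied, 123 - p = 6p - 269, gives p* = 56 and q* = 67.
Because the floor (94) lies above the market-clearing price, it is binding.
At p = 94: qd = 123 - 94 = 29 and qs = 6·94 - 269 = 295.
Consumer surplus without the control is ½ · (123 - 56) · 67 = 2244.5.
With the floor, consumers buy 29 units at 94, so CS = ½ · (123 - 94) · 29 = 420.5.
Change in consumer surplus = 420.5 - 2244.5 = -1824.

-1824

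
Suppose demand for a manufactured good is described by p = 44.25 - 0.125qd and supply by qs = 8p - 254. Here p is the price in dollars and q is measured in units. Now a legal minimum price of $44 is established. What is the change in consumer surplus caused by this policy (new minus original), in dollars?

Rearranging demand gives qd = 354 - 8p. Equilibrium: 354 - 8p = 8p - 254, so 608 = 16p and p* = 38, q* = 50.
Since 44 > 38, the floor is binding.
At p = 44: qd = 354 - 8·44 = 2 and qs = 8·44 - 254 = 98.
Consumer surplus without the control is ½ · (44.25 - 38) · 50 = 156.25.
With the floor, consumers buy 2 units at 44, so CS = ½ · (44.25 - 44) · 2 = 0.25.
Change in consumer surplus = 0.25 - 156.25 = -156.

-156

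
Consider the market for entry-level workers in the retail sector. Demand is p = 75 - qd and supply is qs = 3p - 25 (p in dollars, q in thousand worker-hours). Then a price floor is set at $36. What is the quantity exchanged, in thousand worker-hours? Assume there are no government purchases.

39

Rearranging demand gives qd = 75 - p. In a free market, 75 - p = 3p - 25 gives the equilibrium p* = 25, q* = 50.
The floor of 36 is above the equilibrium price 25, so it binds.
At p = 36: qd = 75 - 36 = 39 and qs = 3·36 - 25 = 83.
The quantity actually transacted is the short side, demand: 39.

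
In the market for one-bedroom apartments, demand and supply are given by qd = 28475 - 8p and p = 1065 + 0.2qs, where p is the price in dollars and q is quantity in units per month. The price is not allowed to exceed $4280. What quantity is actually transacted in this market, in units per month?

7675

Rearranging supply gives qs = 5p - 5325. Equilibrium: 28475 - 8p = 5p - 5325, so 33800 = 13p and p* = 2600, q* = 7675.
Since 4280 is above p* = 2600, the ceiling does not bind and the free-market outcome prevails.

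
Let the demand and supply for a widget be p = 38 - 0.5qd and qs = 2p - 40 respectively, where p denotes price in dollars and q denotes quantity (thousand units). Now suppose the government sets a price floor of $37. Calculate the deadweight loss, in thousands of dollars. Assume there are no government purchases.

128

Rearranging demand gives qd = 76 - 2p. Without the control the market clears where 76 - 2p = 2p - 40, i.e. p* = 29 and q* = 18.
Because the floor (37) lies above the market-clearing price, it is binding.
At p = 37: qd = 76 - 2·37 = 2 and qs = 2·37 - 40 = 34.
Quantity traded falls to 2. At q = 2 the demand price is (76 - 2)/2 = 37 and the supply price is (40 + 2)/2 = 21.
Deadweight loss = ½ · (37 - 21) · (18 - 2) = ½ · 16 · 16 = 128.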